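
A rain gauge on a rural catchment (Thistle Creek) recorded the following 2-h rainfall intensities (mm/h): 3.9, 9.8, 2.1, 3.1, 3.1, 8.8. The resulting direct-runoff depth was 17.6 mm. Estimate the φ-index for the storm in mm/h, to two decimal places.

φ ≈ 4.90 mm/h

Only the 2 blocks with intensity above φ contribute runoff: 9.8, 8.8 mm/h.
Σ(I−φ)·Δt = d  ⇒  (9.8+8.8 − 2φ)·2 = 17.6
φ = (18.60 − 17.6/2) / 2 = 4.90 mm/h.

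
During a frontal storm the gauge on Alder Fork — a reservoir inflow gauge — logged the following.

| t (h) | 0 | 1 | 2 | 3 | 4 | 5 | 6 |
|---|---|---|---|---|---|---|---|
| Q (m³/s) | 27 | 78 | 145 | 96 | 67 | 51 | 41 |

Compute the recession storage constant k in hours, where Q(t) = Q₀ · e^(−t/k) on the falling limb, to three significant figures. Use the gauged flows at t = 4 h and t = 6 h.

On the falling limb, Q drops from 67 to 41 m³/s between t = 4 h and t = 6 h (Δt = 2 h).
k = −Δt / ln(Q₂/Q₁) = −2 / ln(41/67) = 4.07 h.

k ≈ 4.07 h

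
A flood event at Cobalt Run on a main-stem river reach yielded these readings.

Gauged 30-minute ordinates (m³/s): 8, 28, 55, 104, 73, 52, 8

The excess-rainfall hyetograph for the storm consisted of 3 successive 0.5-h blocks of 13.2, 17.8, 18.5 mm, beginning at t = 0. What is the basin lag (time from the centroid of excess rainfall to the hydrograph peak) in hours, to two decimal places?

Centroid of excess rainfall: t_c = Σ P_i·t̄_i / ΣP_i = 0.8035 h (block centres at 0.25, 0.75, 1.25 h).
Hydrograph peak occurs at t = 1.5 h, so basin lag t_L = 1.5 − 0.8035 = 0.70 h.

t_L ≈ 0.70 h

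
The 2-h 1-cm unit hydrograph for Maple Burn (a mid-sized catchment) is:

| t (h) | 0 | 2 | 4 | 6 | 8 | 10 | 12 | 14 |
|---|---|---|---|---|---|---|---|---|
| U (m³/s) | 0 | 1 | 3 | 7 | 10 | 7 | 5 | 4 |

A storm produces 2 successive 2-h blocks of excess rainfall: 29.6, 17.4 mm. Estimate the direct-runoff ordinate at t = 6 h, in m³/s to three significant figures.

Q ≈ 25.9 m³/s

By discrete convolution, Q_j = Σ (P_i / 10 mm) · U_{j−i}.
At t = 6 h (j=3): Q = (29.6/10)·7 + (17.4/10)·3 = 25.9 m³/s.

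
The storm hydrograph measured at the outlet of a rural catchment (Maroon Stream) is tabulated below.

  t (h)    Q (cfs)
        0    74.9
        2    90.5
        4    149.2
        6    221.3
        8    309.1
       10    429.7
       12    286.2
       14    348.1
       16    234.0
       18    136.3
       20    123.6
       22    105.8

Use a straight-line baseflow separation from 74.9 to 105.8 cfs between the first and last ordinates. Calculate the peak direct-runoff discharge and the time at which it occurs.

Q_p = 340.75 cfs at t = 10 h

Subtracting baseflow gives direct-runoff ordinates: 0.00, 12.79, 68.68, 137.97, 222.96, 340.75, 194.45, 253.54, 136.63, 36.12, 20.61, 0.00 cfs.
The maximum is 340.75 cfs, occurring at the reading for t = 10 h.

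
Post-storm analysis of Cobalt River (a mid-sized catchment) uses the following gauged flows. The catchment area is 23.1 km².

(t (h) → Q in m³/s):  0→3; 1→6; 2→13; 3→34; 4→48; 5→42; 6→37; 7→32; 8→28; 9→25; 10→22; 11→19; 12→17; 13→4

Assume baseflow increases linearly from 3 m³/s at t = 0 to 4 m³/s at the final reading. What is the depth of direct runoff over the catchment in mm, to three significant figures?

d ≈ 43.8 mm

Direct runoff: 0.00, 2.92, 9.85, 30.77, 44.69, 38.62, 33.54, 28.46, 24.38, 21.31, 18.23, 15.15, 13.08, 0.00 m³/s; ΣQ_DR = 281.0 m³/s.
V = ΣQ_DR · Δt = 281.0 × 3600 s = 1.012 × 10^6 m³.
Over A = 23.1 km², depth = V / A = 43.8 mm.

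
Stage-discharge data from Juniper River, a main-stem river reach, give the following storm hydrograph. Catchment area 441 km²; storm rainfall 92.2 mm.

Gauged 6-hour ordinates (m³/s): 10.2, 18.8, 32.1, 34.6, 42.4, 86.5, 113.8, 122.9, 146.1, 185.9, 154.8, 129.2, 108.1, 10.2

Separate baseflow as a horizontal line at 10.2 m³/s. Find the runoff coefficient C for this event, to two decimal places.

C ≈ 0.56

ΣQ_DR = 1053 m³/s; V = ΣQ_DR·Δt = 2.274 × 10^7 m³.
Runoff depth d = V / A = 51.57 mm.
C = d / P = 51.57 / 92.2 = 0.56.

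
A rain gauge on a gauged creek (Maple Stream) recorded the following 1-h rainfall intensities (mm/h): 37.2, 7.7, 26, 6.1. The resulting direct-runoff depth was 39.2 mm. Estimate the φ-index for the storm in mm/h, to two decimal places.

Only the 2 blocks with intensity above φ contribute runoff: 37.2, 26 mm/h.
Σ(I−φ)·Δt = d  ⇒  (37.2+26 − 2φ)·1 = 39.2
φ = (63.20 − 39.2/1) / 2 = 12.00 mm/h.

φ ≈ 12.00 mm/h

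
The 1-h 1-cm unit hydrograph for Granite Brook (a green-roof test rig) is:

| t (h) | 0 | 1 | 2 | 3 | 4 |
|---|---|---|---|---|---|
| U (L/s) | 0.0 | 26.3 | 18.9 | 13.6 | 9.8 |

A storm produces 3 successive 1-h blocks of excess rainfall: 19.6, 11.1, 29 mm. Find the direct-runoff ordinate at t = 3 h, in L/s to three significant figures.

Q ≈ 124 L/s

By discrete convolution, Q_j = Σ (P_i / 10 mm) · U_{j−i}.
At t = 3 h (j=3): Q = (19.6/10)·13.6 + (11.1/10)·18.9 + (29/10)·26.3 = 124 L/s.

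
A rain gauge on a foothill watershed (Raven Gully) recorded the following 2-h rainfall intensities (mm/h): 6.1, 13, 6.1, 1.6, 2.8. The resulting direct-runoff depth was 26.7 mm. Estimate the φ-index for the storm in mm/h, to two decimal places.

Only the 3 blocks with intensity above φ contribute runoff: 6.1, 13, 6.1 mm/h.
Σ(I−φ)·Δt = d  ⇒  (6.1+13+6.1 − 3φ)·2 = 26.7
φ = (25.20 − 26.7/2) / 3 = 3.95 mm/h.

φ ≈ 3.95 mm/h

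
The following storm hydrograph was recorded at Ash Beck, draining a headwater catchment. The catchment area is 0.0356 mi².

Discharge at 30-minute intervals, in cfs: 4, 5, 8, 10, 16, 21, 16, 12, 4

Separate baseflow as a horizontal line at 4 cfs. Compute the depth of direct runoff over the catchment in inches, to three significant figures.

Direct runoff: 0.0, 1.0, 4.0, 6.0, 12.0, 17.0, 12.0, 8.0, 0.0 cfs; ΣQ_DR = 60.00 cfs.
V = ΣQ_DR · Δt = 60.00 × 1800 s = 1.080 × 10^5 ft³.
Over A = 0.0356 mi², depth = V / A = 1.31 in.

d ≈ 1.31 in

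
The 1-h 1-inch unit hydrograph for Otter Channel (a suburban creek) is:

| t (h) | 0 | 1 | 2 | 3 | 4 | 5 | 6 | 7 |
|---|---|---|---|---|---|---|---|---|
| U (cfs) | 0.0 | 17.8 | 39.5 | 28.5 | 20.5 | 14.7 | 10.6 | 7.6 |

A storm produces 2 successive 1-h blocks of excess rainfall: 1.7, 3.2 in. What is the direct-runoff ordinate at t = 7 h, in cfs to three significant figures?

By discrete convolution, Q_j = Σ (P_i / 1 in) · U_{j−i}.
At t = 7 h (j=7): Q = (1.7/1)·7.6 + (3.2/1)·10.6 = 46.8 cfs.

Q ≈ 46.8 cfs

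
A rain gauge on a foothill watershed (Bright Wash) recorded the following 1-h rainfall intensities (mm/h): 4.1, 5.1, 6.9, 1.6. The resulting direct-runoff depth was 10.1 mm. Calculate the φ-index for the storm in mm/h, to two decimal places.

Only the 3 blocks with intensity above φ contribute runoff: 4.1, 5.1, 6.9 mm/h.
Σ(I−φ)·Δt = d  ⇒  (4.1+5.1+6.9 − 3φ)·1 = 10.1
φ = (16.10 − 10.1/1) / 3 = 2.00 mm/h.

φ ≈ 2.00 mm/h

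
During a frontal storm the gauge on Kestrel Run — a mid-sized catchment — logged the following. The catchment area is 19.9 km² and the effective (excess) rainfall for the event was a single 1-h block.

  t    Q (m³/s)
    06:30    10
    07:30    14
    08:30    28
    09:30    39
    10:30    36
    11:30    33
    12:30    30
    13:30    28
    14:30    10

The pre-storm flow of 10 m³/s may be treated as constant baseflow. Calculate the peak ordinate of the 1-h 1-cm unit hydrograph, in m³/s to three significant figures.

U_p ≈ 11.6 m³/s

Direct runoff: 0.0, 4.0, 18.0, 29.0, 26.0, 23.0, 20.0, 18.0, 0.0 m³/s; ΣQ_DR = 138.0 m³/s, peak = 29.0 m³/s.
Runoff depth d = ΣQ_DR·Δt / A = 138.0 × 3600 / (19.9 km²) = 24.96 mm.
The 1-cm UH is the DRH scaled by (10 mm)/d, so U_p = 29.0 × 10/24.96 = 11.6 m³/s.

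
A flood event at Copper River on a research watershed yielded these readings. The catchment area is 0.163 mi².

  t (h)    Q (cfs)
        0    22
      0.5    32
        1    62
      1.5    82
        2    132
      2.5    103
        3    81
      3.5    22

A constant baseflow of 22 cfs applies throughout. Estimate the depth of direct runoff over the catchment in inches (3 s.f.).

Direct runoff: 0.0, 10.0, 40.0, 60.0, 110.0, 81.0, 59.0, 0.0 cfs; ΣQ_DR = 360.0 cfs.
V = ΣQ_DR · Δt = 360.0 × 1800 s = 6.480 × 10^5 ft³.
Over A = 0.163 mi², depth = V / A = 1.71 in.

d ≈ 1.71 in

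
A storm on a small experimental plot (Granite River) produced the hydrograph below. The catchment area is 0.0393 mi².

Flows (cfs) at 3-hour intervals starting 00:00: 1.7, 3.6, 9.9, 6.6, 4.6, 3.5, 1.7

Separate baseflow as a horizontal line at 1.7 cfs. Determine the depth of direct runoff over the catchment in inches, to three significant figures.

d ≈ 2.33 in

Direct runoff: 0.0, 1.9, 8.2, 4.9, 2.9, 1.8, 0.0 cfs; ΣQ_DR = 19.70 cfs.
V = ΣQ_DR · Δt = 19.70 × 10800 s = 2.128 × 10^5 ft³.
Over A = 0.0393 mi², depth = V / A = 2.33 in.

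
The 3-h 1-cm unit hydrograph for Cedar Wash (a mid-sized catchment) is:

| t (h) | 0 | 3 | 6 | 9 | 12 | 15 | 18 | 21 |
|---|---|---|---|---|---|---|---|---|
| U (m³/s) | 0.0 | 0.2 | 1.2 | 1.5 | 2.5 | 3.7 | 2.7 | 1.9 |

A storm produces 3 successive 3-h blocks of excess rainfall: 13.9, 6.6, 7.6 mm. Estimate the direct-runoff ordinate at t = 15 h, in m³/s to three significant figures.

By discrete convolution, Q_j = Σ (P_i / 10 mm) · U_{j−i}.
At t = 15 h (j=5): Q = (13.9/10)·3.7 + (6.6/10)·2.5 + (7.6/10)·1.5 = 7.93 m³/s.

Q ≈ 7.93 m³/s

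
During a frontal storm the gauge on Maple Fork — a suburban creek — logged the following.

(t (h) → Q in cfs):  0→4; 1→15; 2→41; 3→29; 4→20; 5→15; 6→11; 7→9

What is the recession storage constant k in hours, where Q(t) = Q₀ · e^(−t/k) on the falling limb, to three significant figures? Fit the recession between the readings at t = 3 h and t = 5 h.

On the falling limb, Q drops from 29 to 15 cfs between t = 3 h and t = 5 h (Δt = 2 h).
k = −Δt / ln(Q₂/Q₁) = −2 / ln(15/29) = 3.03 h.

k ≈ 3.03 h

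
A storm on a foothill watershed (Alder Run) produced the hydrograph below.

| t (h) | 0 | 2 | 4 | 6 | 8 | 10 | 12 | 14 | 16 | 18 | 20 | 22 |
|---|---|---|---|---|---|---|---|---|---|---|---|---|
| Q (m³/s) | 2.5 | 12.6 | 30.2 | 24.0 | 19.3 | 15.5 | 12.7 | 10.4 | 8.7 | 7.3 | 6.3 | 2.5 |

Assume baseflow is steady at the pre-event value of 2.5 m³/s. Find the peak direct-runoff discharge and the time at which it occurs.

Subtracting baseflow gives direct-runoff ordinates: 0.0, 10.1, 27.7, 21.5, 16.8, 13.0, 10.2, 7.9, 6.2, 4.8, 3.8, 0.0 m³/s.
The maximum is 27.7 m³/s, occurring at the reading for t = 4 h.

Q_p = 27.7 m³/s at t = 4 h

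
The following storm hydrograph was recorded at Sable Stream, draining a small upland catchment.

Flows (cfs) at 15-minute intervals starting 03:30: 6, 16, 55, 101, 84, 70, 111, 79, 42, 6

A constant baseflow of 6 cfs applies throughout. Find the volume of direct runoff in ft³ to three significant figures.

V ≈ 4.59 × 10^5 ft³

Direct-runoff ordinates (Q − Q_b): 0.0, 10.0, 49.0, 95.0, 78.0, 64.0, 105.0, 73.0, 36.0, 0.0 cfs.
ΣQ_DR = 510.0 cfs.
With Δt = 0.25 h = 900 s, V = ΣQ_DR · Δt = 510.0 × 900 = 4.59 × 10^5 ft³.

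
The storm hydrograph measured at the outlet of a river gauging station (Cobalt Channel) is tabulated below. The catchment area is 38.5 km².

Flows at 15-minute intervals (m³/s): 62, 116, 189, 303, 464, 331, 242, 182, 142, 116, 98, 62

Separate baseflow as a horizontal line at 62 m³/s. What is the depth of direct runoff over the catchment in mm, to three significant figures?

Direct runoff: 0.0, 54.0, 127.0, 241.0, 402.0, 269.0, 180.0, 120.0, 80.0, 54.0, 36.0, 0.0 m³/s; ΣQ_DR = 1563 m³/s.
V = ΣQ_DR · Δt = 1563 × 900 s = 1.407 × 10^6 m³.
Over A = 38.5 km², depth = V / A = 36.5 mm.

d ≈ 36.5 mm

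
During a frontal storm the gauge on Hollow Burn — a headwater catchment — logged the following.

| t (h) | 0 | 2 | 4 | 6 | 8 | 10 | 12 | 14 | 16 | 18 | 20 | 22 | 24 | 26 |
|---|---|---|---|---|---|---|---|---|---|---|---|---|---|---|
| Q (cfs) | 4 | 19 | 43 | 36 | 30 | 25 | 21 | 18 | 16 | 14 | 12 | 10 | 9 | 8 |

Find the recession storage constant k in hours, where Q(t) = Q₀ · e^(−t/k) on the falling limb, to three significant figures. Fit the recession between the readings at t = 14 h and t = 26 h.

k ≈ 14.8 h

On the falling limb, Q drops from 18 to 8 cfs between t = 14 h and t = 26 h (Δt = 12 h).
k = −Δt / ln(Q₂/Q₁) = −12 / ln(8/18) = 14.8 h.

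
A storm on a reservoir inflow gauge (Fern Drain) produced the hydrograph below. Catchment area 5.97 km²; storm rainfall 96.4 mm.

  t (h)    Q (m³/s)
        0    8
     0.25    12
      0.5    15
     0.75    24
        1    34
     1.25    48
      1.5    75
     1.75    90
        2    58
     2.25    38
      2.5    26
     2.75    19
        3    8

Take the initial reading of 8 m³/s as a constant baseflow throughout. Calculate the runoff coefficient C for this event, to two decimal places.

ΣQ_DR = 351.0 m³/s; V = ΣQ_DR·Δt = 3.159 × 10^5 m³.
Runoff depth d = V / A = 52.91 mm.
C = d / P = 52.91 / 96.4 = 0.55.

C ≈ 0.55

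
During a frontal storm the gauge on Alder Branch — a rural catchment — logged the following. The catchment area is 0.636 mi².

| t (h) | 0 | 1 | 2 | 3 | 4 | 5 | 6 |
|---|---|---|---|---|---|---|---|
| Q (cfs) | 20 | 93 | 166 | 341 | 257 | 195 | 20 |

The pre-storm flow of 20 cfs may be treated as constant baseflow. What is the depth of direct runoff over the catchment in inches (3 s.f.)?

d ≈ 2.32 in

Direct runoff: 0.0, 73.0, 146.0, 321.0, 237.0, 175.0, 0.0 cfs; ΣQ_DR = 952.0 cfs.
V = ΣQ_DR · Δt = 952.0 × 3600 s = 3.427 × 10^6 ft³.
Over A = 0.636 mi², depth = V / A = 2.32 in.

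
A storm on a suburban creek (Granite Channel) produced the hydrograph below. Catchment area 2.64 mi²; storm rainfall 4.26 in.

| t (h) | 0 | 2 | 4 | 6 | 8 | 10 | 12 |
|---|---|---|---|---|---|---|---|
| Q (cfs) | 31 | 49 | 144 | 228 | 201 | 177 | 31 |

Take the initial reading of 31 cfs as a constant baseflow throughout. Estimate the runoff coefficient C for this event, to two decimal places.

ΣQ_DR = 644.0 cfs; V = ΣQ_DR·Δt = 4.637 × 10^6 ft³.
Runoff depth d = V / A = 0.7560 in.
C = d / P = 0.7560 / 4.26 = 0.18.

C ≈ 0.18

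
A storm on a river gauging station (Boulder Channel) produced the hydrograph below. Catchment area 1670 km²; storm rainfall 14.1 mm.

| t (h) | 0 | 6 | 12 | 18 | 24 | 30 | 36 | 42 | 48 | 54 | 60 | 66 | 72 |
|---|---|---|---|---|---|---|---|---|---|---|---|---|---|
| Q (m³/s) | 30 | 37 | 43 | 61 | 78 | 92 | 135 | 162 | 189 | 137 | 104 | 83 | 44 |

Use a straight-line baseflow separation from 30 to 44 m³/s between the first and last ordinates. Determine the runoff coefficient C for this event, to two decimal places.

C ≈ 0.65

ΣQ_DR = 714.0 m³/s; V = ΣQ_DR·Δt = 1.542 × 10^7 m³.
Runoff depth d = V / A = 9.235 mm.
C = d / P = 9.235 / 14.1 = 0.65.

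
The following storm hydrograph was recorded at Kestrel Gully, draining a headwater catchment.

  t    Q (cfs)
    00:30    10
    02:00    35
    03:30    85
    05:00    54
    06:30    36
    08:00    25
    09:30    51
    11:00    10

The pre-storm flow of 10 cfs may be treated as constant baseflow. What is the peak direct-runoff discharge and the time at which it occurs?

Subtracting baseflow gives direct-runoff ordinates: 0.0, 25.0, 75.0, 44.0, 26.0, 15.0, 41.0, 0.0 cfs.
The maximum is 75.0 cfs, occurring at the reading for t = 03:30.

Q_p = 75.0 cfs at t = 03:30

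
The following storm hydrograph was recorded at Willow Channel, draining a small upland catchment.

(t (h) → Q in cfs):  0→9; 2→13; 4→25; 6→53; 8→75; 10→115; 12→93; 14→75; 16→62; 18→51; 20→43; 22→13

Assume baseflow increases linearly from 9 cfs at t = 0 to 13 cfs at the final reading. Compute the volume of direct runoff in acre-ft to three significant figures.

V ≈ 81.8 acre-ft

Direct-runoff ordinates (Q − Q_b): 0.00, 3.64, 15.27, 42.91, 64.55, 104.18, 81.82, 63.45, 50.09, 38.73, 30.36, 0.00 cfs.
ΣQ_DR = 495.0 cfs.
With Δt = 2 h = 7200 s, V = ΣQ_DR · Δt = 495.0 × 7200 = 3.56 × 10^6 ft³ = 81.8 acre-ft.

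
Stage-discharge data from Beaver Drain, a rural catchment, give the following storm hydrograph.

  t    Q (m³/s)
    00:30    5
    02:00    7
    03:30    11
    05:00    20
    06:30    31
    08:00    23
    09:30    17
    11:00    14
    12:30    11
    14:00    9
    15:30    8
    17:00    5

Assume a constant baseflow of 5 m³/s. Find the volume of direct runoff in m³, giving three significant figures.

V ≈ 5.45 × 10^5 m³

Direct-runoff ordinates (Q − Q_b): 0.0, 2.0, 6.0, 15.0, 26.0, 18.0, 12.0, 9.0, 6.0, 4.0, 3.0, 0.0 m³/s.
ΣQ_DR = 101.0 m³/s.
With Δt = 1.5 h = 5400 s, V = ΣQ_DR · Δt = 101.0 × 5400 = 5.45 × 10^5 m³.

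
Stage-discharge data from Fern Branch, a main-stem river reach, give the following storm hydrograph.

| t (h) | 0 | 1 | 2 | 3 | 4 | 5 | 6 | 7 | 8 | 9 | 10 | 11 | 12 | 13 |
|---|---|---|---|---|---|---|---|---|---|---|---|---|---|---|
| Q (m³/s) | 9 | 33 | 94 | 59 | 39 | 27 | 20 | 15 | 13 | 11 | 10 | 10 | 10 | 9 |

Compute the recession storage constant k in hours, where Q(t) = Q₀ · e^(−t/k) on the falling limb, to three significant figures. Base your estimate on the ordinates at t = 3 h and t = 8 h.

On the falling limb, Q drops from 59 to 13 m³/s between t = 3 h and t = 8 h (Δt = 5 h).
k = −Δt / ln(Q₂/Q₁) = −5 / ln(13/59) = 3.31 h.

k ≈ 3.31 h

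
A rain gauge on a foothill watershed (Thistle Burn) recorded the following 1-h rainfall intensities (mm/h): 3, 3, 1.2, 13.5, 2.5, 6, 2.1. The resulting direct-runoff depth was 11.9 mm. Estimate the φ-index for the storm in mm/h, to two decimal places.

Only the 2 blocks with intensity above φ contribute runoff: 13.5, 6 mm/h.
Σ(I−φ)·Δt = d  ⇒  (13.5+6 − 2φ)·1 = 11.9
φ = (19.50 − 11.9/1) / 2 = 3.80 mm/h.

φ ≈ 3.80 mm/h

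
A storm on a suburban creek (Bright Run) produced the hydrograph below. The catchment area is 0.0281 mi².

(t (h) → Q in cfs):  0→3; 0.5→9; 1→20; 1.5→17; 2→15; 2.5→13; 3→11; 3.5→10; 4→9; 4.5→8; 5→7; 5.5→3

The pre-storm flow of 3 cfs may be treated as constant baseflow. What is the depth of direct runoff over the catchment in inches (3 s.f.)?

Direct runoff: 0.0, 6.0, 17.0, 14.0, 12.0, 10.0, 8.0, 7.0, 6.0, 5.0, 4.0, 0.0 cfs; ΣQ_DR = 89.00 cfs.
V = ΣQ_DR · Δt = 89.00 × 1800 s = 1.602 × 10^5 ft³.
Over A = 0.0281 mi², depth = V / A = 2.45 in.

d ≈ 2.45 in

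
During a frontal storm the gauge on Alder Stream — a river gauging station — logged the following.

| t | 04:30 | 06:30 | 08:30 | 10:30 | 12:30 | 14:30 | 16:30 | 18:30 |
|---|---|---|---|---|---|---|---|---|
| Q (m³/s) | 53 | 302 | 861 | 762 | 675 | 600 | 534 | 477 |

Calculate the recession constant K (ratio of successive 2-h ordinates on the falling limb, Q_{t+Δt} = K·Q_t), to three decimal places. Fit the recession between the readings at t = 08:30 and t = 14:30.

K ≈ 0.887

Using the recession-limb readings at t = 08:30 and t = 14:30: Q falls from 861 to 600 m³/s over 3 intervals.
K = (Q₂/Q₁)^(1/3) = (600/861)^(1/3) = 0.887.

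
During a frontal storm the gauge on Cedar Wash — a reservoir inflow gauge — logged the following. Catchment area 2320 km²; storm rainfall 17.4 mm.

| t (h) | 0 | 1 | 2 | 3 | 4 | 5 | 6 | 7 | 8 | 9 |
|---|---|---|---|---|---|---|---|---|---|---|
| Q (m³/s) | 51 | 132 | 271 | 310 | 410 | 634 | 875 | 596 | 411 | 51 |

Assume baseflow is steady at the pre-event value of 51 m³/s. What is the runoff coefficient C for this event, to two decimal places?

C ≈ 0.29

ΣQ_DR = 3231 m³/s; V = ΣQ_DR·Δt = 1.163 × 10^7 m³.
Runoff depth d = V / A = 5.014 mm.
C = d / P = 5.014 / 17.4 = 0.29.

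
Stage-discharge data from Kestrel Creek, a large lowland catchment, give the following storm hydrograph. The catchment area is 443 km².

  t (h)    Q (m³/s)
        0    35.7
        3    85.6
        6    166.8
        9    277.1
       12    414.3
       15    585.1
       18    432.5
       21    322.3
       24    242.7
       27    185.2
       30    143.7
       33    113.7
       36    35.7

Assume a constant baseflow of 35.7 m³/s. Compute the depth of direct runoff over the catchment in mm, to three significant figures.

Direct runoff: 0.0, 49.9, 131.1, 241.4, 378.6, 549.4, 396.8, 286.6, 207.0, 149.5, 108.0, 78.0, 0.0 m³/s; ΣQ_DR = 2576 m³/s.
V = ΣQ_DR · Δt = 2576 × 10800 s = 2.782 × 10^7 m³.
Over A = 443 km², depth = V / A = 62.8 mm.

d ≈ 62.8 mm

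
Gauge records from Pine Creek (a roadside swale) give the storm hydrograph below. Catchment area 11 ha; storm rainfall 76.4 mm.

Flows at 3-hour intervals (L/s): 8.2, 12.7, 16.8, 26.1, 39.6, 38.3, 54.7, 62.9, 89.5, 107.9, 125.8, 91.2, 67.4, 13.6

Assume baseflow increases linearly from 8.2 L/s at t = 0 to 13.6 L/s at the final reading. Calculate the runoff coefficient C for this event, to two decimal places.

C ≈ 0.77

ΣQ_DR = 602.1 L/s; V = ΣQ_DR·Δt = 6.503 × 10^6 L.
Runoff depth d = V / A = 59.12 mm.
C = d / P = 59.12 / 76.4 = 0.77.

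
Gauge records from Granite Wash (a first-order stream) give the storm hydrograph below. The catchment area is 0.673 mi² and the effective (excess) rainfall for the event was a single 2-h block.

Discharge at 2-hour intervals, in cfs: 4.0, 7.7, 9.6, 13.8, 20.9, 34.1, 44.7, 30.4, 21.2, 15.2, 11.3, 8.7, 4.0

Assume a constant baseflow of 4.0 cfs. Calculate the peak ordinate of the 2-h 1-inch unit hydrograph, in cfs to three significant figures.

Direct runoff: 0.0, 3.7, 5.6, 9.8, 16.9, 30.1, 40.7, 26.4, 17.2, 11.2, 7.3, 4.7, 0.0 cfs; ΣQ_DR = 173.6 cfs, peak = 40.7 cfs.
Runoff depth d = ΣQ_DR·Δt / A = 173.6 × 7200 / (0.673 mi²) = 0.7994 in.
The 1-inch UH is the DRH scaled by (1 in)/d, so U_p = 40.7 × 1/0.7994 = 50.9 cfs.

U_p ≈ 50.9 cfs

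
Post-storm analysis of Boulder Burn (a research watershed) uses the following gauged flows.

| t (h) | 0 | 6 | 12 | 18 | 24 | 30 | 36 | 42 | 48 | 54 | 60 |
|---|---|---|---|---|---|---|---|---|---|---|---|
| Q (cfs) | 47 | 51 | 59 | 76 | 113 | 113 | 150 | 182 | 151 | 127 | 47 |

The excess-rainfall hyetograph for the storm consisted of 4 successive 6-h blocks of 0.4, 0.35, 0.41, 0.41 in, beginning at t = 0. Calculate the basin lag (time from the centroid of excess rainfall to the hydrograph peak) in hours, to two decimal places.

Centroid of excess rainfall: t_c = Σ P_i·t̄_i / ΣP_i = 12.1720 h (block centres at 3, 9, 15, 21 h).
Hydrograph peak occurs at t = 42 h, so basin lag t_L = 42 − 12.1720 = 29.83 h.

t_L ≈ 29.83 h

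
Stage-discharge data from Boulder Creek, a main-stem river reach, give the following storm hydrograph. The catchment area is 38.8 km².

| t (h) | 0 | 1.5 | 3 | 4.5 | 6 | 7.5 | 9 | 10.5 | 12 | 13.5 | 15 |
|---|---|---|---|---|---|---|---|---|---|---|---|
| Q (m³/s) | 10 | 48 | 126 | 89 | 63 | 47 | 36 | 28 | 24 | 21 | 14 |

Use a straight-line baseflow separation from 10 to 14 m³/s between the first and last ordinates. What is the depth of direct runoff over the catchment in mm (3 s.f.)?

Direct runoff: 0.00, 37.60, 115.20, 77.80, 51.40, 35.00, 23.60, 15.20, 10.80, 7.40, 0.00 m³/s; ΣQ_DR = 374.0 m³/s.
V = ΣQ_DR · Δt = 374.0 × 5400 s = 2.020 × 10^6 m³.
Over A = 38.8 km², depth = V / A = 52.1 mm.

d ≈ 52.1 mm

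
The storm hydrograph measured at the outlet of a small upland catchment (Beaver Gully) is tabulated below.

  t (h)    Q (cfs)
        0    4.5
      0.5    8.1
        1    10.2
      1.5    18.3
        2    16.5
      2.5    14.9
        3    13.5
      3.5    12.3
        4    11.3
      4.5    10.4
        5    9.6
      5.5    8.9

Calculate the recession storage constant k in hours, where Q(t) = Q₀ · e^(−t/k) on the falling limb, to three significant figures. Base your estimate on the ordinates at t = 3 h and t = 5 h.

On the falling limb, Q drops from 13.5 to 9.6 cfs between t = 3 h and t = 5 h (Δt = 2 h).
k = −Δt / ln(Q₂/Q₁) = −2 / ln(9.6/13.5) = 5.87 h.

k ≈ 5.87 h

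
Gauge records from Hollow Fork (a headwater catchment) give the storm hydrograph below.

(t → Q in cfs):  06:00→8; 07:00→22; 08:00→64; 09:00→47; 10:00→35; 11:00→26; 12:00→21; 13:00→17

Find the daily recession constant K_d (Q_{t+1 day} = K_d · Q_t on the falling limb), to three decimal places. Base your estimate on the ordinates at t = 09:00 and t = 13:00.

K_d ≈ 0.002

Between t = 09:00 and t = 13:00 the flow falls from 47 to 17 cfs over 4×1 h = 4 h.
Per-interval ratio K = (17/47)^(1/4) = 0.7755; K_d = K^(24/1) = 0.002.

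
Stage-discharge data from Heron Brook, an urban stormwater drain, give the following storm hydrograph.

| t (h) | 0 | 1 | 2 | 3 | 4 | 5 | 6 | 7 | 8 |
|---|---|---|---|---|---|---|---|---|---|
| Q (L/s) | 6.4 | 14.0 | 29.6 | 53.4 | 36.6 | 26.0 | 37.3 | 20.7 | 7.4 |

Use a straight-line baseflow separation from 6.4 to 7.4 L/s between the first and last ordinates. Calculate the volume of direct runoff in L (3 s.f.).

V ≈ 6.09 × 10^5 L

Direct-runoff ordinates (Q − Q_b): 0.00, 7.47, 22.95, 46.62, 29.70, 18.98, 30.15, 13.43, 0.00 L/s.
ΣQ_DR = 169.3 L/s.
With Δt = 1 h = 3600 s, V = ΣQ_DR · Δt = 169.3 × 3600 = 6.09 × 10^5 L.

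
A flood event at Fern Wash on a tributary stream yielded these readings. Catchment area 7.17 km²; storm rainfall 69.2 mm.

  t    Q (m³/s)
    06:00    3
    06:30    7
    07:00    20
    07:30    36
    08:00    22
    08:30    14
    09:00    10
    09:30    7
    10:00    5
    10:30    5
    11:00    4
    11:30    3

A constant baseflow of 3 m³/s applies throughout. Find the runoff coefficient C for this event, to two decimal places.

ΣQ_DR = 100.0 m³/s; V = ΣQ_DR·Δt = 1.800 × 10^5 m³.
Runoff depth d = V / A = 25.10 mm.
C = d / P = 25.10 / 69.2 = 0.36.

C ≈ 0.36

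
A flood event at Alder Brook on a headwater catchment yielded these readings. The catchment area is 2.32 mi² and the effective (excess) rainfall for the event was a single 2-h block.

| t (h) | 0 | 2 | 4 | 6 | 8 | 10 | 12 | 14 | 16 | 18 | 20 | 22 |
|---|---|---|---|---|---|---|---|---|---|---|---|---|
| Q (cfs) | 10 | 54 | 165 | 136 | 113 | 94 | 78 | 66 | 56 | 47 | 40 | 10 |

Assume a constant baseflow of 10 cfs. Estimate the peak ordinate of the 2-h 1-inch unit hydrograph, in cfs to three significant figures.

U_p ≈ 155 cfs

Direct runoff: 0.0, 44.0, 155.0, 126.0, 103.0, 84.0, 68.0, 56.0, 46.0, 37.0, 30.0, 0.0 cfs; ΣQ_DR = 749.0 cfs, peak = 155.0 cfs.
Runoff depth d = ΣQ_DR·Δt / A = 749.0 × 7200 / (2.32 mi²) = 1.001 in.
The 1-inch UH is the DRH scaled by (1 in)/d, so U_p = 155.0 × 1/1.001 = 155 cfs.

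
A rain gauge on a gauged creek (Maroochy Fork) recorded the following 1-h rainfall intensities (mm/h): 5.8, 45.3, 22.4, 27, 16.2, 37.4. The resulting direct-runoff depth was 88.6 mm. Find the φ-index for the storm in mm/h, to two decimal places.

Only the 5 blocks with intensity above φ contribute runoff: 45.3, 22.4, 27, 16.2, 37.4 mm/h.
Σ(I−φ)·Δt = d  ⇒  (45.3+22.4+27+16.2+37.4 − 5φ)·1 = 88.6
φ = (148.3 − 88.6/1) / 5 = 11.94 mm/h.

φ ≈ 11.94 mm/h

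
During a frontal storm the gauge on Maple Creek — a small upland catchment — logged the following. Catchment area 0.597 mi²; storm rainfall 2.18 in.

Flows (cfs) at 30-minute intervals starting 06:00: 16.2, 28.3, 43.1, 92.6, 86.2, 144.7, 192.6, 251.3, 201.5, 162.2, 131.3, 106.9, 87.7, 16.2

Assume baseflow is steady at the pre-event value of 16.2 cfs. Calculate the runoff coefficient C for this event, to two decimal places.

ΣQ_DR = 1334 cfs; V = ΣQ_DR·Δt = 2.401 × 10^6 ft³.
Runoff depth d = V / A = 1.731 in.
C = d / P = 1.731 / 2.18 = 0.79.

C ≈ 0.79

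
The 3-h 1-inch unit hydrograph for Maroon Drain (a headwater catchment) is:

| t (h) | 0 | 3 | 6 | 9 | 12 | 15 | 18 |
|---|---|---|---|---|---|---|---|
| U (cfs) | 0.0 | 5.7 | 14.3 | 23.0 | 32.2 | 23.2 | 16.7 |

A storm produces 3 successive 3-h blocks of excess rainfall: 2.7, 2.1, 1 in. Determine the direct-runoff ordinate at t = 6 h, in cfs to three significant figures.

By discrete convolution, Q_j = Σ (P_i / 1 in) · U_{j−i}.
At t = 6 h (j=2): Q = (2.7/1)·14.3 + (2.1/1)·5.7 + (1/1)·0.0 = 50.6 cfs.

Q ≈ 50.6 cfs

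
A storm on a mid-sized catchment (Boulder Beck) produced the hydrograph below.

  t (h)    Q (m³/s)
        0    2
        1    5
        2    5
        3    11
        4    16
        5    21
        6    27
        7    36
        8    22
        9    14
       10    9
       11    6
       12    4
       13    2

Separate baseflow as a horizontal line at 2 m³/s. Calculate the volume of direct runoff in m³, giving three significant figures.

Direct-runoff ordinates (Q − Q_b): 0.0, 3.0, 3.0, 9.0, 14.0, 19.0, 25.0, 34.0, 20.0, 12.0, 7.0, 4.0, 2.0, 0.0 m³/s.
ΣQ_DR = 152.0 m³/s.
With Δt = 1 h = 3600 s, V = ΣQ_DR · Δt = 152.0 × 3600 = 5.47 × 10^5 m³.

V ≈ 5.47 × 10^5 m³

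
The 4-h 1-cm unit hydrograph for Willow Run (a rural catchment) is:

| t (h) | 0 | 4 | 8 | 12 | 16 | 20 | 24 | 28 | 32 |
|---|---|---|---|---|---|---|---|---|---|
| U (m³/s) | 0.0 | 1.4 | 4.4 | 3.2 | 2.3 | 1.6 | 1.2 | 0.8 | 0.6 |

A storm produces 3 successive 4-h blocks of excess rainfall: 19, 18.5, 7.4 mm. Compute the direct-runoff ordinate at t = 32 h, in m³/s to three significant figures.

Q ≈ 3.51 m³/s

By discrete convolution, Q_j = Σ (P_i / 10 mm) · U_{j−i}.
At t = 32 h (j=8): Q = (19/10)·0.6 + (18.5/10)·0.8 + (7.4/10)·1.2 = 3.51 m³/s.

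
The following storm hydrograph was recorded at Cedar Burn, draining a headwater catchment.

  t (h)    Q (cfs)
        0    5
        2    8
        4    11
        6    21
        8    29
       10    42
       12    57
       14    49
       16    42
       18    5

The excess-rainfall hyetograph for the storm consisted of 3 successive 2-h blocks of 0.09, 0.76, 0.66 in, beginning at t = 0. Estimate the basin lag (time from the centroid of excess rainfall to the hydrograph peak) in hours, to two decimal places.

Centroid of excess rainfall: t_c = Σ P_i·t̄_i / ΣP_i = 3.7550 h (block centres at 1, 3, 5 h).
Hydrograph peak occurs at t = 12 h, so basin lag t_L = 12 − 3.7550 = 8.25 h.

t_L ≈ 8.25 h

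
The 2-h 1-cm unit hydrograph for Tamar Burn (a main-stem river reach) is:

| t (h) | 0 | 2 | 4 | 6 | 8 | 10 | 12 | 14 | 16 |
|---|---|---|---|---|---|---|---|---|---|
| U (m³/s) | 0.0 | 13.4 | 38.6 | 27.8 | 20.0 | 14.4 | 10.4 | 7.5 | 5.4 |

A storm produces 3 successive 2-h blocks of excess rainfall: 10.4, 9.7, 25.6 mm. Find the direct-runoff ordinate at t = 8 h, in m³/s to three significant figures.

Q ≈ 147 m³/s

By discrete convolution, Q_j = Σ (P_i / 10 mm) · U_{j−i}.
At t = 8 h (j=4): Q = (10.4/10)·20.0 + (9.7/10)·27.8 + (25.6/10)·38.6 = 147 m³/s.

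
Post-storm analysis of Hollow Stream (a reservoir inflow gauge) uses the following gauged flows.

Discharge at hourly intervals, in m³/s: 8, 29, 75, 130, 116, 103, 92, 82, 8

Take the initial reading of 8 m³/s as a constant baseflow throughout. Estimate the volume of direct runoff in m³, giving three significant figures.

V ≈ 2.06 × 10^6 m³

Direct-runoff ordinates (Q − Q_b): 0.0, 21.0, 67.0, 122.0, 108.0, 95.0, 84.0, 74.0, 0.0 m³/s.
ΣQ_DR = 571.0 m³/s.
With Δt = 1 h = 3600 s, V = ΣQ_DR · Δt = 571.0 × 3600 = 2.06 × 10^6 m³.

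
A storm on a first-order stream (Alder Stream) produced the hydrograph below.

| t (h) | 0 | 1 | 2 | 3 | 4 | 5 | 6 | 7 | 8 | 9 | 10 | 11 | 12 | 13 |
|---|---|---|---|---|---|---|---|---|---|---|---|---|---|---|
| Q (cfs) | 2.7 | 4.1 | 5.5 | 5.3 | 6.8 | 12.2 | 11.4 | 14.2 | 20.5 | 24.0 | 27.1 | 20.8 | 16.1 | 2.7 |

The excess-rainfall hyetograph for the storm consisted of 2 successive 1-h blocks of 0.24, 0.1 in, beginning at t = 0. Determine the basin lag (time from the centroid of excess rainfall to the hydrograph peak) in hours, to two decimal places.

Centroid of excess rainfall: t_c = Σ P_i·t̄_i / ΣP_i = 0.7941 h (block centres at 0.5, 1.5 h).
Hydrograph peak occurs at t = 10 h, so basin lag t_L = 10 − 0.7941 = 9.21 h.

t_L ≈ 9.21 h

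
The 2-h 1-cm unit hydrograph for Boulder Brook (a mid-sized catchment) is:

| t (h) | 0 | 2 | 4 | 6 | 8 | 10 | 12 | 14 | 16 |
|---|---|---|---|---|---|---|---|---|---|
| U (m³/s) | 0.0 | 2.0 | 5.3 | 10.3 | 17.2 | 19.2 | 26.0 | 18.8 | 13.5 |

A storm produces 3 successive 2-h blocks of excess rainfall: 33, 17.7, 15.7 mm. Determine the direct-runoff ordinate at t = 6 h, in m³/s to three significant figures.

By discrete convolution, Q_j = Σ (P_i / 10 mm) · U_{j−i}.
At t = 6 h (j=3): Q = (33/10)·10.3 + (17.7/10)·5.3 + (15.7/10)·2.0 = 46.5 m³/s.

Q ≈ 46.5 m³/s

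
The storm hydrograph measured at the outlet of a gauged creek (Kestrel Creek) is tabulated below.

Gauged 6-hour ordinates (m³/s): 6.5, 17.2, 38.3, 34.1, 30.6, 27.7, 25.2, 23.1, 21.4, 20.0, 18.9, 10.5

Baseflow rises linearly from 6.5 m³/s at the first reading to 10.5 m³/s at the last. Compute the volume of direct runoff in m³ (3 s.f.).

Direct-runoff ordinates (Q − Q_b): 0.00, 10.34, 31.07, 26.51, 22.65, 19.38, 16.52, 14.05, 11.99, 10.23, 8.76, 0.00 m³/s.
ΣQ_DR = 171.5 m³/s.
With Δt = 6 h = 21600 s, V = ΣQ_DR · Δt = 171.5 × 21600 = 3.70 × 10^6 m³.

V ≈ 3.70 × 10^6 m³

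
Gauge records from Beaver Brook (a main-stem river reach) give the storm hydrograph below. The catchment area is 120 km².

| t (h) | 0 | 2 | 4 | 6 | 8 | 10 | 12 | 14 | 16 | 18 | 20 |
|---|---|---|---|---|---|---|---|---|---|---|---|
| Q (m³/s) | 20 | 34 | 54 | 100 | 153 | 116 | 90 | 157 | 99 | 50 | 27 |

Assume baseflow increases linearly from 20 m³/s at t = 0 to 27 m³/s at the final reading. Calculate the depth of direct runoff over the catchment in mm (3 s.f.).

Direct runoff: 0.00, 13.30, 32.60, 77.90, 130.20, 92.50, 65.80, 132.10, 73.40, 23.70, 0.00 m³/s; ΣQ_DR = 641.5 m³/s.
V = ΣQ_DR · Δt = 641.5 × 7200 s = 4.619 × 10^6 m³.
Over A = 120 km², depth = V / A = 38.5 mm.

d ≈ 38.5 mm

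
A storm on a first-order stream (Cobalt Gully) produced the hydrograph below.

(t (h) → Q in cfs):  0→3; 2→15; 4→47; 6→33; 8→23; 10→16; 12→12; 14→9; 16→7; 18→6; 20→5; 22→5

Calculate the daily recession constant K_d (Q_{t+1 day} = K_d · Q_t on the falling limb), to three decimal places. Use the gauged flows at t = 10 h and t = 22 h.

K_d ≈ 0.098

Between t = 10 h and t = 22 h the flow falls from 16 to 5 cfs over 6×2 h = 12 h.
Per-interval ratio K = (5/16)^(1/6) = 0.8238; K_d = K^(24/2) = 0.098.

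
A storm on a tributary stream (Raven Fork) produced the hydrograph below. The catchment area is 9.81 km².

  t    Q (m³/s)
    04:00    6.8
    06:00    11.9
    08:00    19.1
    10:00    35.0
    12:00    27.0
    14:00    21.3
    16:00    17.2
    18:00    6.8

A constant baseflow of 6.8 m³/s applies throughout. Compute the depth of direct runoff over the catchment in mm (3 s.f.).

d ≈ 66.6 mm

Direct runoff: 0.0, 5.1, 12.3, 28.2, 20.2, 14.5, 10.4, 0.0 m³/s; ΣQ_DR = 90.70 m³/s.
V = ΣQ_DR · Δt = 90.70 × 7200 s = 6.530 × 10^5 m³.
Over A = 9.81 km², depth = V / A = 66.6 mm.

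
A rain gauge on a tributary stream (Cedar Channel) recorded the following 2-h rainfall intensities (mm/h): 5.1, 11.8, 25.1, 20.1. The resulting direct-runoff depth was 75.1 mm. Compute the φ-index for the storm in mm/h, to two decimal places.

φ ≈ 6.48 mm/h

Only the 3 blocks with intensity above φ contribute runoff: 11.8, 25.1, 20.1 mm/h.
Σ(I−φ)·Δt = d  ⇒  (11.8+25.1+20.1 − 3φ)·2 = 75.1
φ = (57.00 − 75.1/2) / 3 = 6.48 mm/h.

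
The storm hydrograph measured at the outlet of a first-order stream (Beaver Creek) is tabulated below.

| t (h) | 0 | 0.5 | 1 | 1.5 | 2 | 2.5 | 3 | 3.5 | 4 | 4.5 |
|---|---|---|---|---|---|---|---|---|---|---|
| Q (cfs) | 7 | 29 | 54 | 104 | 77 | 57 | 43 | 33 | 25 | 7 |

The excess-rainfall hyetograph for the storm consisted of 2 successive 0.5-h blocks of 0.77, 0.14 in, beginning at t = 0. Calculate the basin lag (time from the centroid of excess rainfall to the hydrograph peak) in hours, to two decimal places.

Centroid of excess rainfall: t_c = Σ P_i·t̄_i / ΣP_i = 0.3269 h (block centres at 0.25, 0.75 h).
Hydrograph peak occurs at t = 1.5 h, so basin lag t_L = 1.5 − 0.3269 = 1.17 h.

t_L ≈ 1.17 h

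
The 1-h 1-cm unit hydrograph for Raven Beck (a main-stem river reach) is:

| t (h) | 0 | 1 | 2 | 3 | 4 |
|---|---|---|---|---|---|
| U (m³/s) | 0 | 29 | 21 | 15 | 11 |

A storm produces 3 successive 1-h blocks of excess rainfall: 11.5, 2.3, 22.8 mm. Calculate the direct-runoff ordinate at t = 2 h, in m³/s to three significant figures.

Q ≈ 30.8 m³/s

By discrete convolution, Q_j = Σ (P_i / 10 mm) · U_{j−i}.
At t = 2 h (j=2): Q = (11.5/10)·21 + (2.3/10)·29 + (22.8/10)·0 = 30.8 m³/s.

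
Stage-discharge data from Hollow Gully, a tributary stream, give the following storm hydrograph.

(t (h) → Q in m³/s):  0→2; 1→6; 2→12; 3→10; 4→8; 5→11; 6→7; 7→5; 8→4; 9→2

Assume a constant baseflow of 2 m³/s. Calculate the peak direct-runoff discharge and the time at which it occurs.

Q_p = 10.0 m³/s at t = 2 h

Subtracting baseflow gives direct-runoff ordinates: 0.0, 4.0, 10.0, 8.0, 6.0, 9.0, 5.0, 3.0, 2.0, 0.0 m³/s.
The maximum is 10.0 m³/s, occurring at the reading for t = 2 h.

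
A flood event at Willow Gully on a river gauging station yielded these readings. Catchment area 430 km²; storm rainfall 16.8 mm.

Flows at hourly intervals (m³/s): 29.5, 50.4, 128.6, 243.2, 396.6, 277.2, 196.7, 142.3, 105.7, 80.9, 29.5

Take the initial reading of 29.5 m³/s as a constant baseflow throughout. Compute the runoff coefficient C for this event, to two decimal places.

C ≈ 0.68

ΣQ_DR = 1356 m³/s; V = ΣQ_DR·Δt = 4.882 × 10^6 m³.
Runoff depth d = V / A = 11.35 mm.
C = d / P = 11.35 / 16.8 = 0.68.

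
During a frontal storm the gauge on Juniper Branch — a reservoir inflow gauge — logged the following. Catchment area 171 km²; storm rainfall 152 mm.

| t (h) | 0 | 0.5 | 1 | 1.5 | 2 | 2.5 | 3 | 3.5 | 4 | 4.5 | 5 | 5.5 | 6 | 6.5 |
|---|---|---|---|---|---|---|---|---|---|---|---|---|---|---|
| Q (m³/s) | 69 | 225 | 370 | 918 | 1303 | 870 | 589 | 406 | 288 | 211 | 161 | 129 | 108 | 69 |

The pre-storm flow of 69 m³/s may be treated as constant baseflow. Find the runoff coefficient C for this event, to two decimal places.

C ≈ 0.33

ΣQ_DR = 4750 m³/s; V = ΣQ_DR·Δt = 8.550 × 10^6 m³.
Runoff depth d = V / A = 50.00 mm.
C = d / P = 50.00 / 152 = 0.33.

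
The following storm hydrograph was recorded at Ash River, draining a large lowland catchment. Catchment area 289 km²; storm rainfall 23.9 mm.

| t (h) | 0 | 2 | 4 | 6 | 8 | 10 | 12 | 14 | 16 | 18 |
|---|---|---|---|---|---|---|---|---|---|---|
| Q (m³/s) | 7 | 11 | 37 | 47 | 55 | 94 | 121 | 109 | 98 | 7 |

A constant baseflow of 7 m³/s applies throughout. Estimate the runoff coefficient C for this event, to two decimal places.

C ≈ 0.54

ΣQ_DR = 516.0 m³/s; V = ΣQ_DR·Δt = 3.715 × 10^6 m³.
Runoff depth d = V / A = 12.86 mm.
C = d / P = 12.86 / 23.9 = 0.54.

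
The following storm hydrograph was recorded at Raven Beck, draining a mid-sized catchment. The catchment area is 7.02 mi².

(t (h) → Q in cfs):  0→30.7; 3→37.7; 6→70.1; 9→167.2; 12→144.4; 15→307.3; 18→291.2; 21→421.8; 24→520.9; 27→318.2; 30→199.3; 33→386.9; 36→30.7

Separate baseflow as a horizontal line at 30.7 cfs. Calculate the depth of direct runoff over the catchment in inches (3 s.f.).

Direct runoff: 0.0, 7.0, 39.4, 136.5, 113.7, 276.6, 260.5, 391.1, 490.2, 287.5, 168.6, 356.2, 0.0 cfs; ΣQ_DR = 2527 cfs.
V = ΣQ_DR · Δt = 2527 × 10800 s = 2.729 × 10^7 ft³.
Over A = 7.02 mi², depth = V / A = 1.67 in.

d ≈ 1.67 in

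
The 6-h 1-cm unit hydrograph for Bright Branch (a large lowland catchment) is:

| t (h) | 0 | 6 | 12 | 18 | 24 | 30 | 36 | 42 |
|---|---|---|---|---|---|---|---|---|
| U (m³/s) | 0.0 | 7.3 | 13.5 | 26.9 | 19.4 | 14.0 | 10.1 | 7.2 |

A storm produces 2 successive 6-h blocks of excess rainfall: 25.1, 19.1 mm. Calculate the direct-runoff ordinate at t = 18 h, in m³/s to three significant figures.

Q ≈ 93.3 m³/s

By discrete convolution, Q_j = Σ (P_i / 10 mm) · U_{j−i}.
At t = 18 h (j=3): Q = (25.1/10)·26.9 + (19.1/10)·13.5 = 93.3 m³/s.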